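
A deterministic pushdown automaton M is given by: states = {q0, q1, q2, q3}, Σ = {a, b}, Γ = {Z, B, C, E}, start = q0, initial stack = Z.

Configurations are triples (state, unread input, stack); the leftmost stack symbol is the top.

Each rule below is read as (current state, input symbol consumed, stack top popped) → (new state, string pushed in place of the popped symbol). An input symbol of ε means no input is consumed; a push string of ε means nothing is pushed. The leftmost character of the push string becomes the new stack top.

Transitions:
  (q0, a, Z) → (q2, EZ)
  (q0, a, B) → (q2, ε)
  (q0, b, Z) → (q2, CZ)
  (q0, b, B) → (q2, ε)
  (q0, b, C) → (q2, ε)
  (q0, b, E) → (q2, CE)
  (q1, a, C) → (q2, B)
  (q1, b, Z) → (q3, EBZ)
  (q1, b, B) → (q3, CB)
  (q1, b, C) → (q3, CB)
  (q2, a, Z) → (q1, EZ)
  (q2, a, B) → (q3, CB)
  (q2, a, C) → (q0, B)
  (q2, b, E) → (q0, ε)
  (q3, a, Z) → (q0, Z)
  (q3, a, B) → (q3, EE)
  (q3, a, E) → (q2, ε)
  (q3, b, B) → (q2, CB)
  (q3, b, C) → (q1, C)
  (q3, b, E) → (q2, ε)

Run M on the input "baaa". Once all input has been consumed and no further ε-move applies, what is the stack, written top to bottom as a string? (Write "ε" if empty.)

(q0, baaa, Z)
  read b, top Z: go to q2, push CZ → (q2, aaa, CZ)
  read a, top C: go to q0, push B → (q0, aa, BZ)
  read a, top B: go to q2, push ε → (q2, a, Z)
  read a, top Z: go to q1, push EZ → (q1, ε, EZ)
All input consumed in state q1 with stack EZ.

EZ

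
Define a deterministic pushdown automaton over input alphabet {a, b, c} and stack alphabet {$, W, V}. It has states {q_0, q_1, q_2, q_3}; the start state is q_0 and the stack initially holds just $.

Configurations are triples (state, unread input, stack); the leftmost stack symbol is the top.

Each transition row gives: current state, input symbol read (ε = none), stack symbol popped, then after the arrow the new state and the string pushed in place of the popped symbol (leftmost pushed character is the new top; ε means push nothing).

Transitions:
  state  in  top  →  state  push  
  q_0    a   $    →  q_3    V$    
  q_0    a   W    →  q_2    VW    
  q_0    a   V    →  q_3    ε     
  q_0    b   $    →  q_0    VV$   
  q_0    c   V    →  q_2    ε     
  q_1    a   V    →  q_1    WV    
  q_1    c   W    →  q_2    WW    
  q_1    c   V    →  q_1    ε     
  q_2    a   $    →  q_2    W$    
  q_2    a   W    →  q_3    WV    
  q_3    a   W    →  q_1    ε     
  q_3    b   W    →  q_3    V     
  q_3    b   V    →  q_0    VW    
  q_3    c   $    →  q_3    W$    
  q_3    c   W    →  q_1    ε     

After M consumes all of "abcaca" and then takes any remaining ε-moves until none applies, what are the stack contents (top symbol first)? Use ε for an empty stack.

(q_0, abcaca, $)
  read a, top $: go to q_3, push V$ → (q_3, bcaca, V$)
  read b, top V: go to q_0, push VW → (q_0, caca, VW$)
  read c, top V: go to q_2, push ε → (q_2, aca, W$)
  read a, top W: go to q_3, push WV → (q_3, ca, WV$)
  read c, top W: go to q_1, push ε → (q_1, a, V$)
  read a, top V: go to q_1, push WV → (q_1, ε, WV$)
All input consumed in state q_1 with stack WV$.

WV$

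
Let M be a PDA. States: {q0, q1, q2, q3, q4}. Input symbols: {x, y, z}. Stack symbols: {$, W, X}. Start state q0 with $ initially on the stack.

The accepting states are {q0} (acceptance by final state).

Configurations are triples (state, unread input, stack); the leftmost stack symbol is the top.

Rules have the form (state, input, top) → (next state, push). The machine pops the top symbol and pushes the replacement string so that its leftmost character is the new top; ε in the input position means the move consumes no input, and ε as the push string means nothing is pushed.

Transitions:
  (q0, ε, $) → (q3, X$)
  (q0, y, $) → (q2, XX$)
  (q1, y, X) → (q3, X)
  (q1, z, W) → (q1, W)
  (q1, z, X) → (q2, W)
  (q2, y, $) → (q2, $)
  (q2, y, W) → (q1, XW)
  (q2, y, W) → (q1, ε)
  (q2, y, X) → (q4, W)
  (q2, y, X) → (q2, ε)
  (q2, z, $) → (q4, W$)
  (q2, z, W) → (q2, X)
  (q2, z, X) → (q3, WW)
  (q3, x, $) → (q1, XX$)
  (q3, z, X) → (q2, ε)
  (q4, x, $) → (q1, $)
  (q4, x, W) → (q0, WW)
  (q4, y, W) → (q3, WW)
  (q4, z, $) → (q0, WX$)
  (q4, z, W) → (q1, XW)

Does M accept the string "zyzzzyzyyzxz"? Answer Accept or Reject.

Reject

No computation consumes all input and reaches a final state.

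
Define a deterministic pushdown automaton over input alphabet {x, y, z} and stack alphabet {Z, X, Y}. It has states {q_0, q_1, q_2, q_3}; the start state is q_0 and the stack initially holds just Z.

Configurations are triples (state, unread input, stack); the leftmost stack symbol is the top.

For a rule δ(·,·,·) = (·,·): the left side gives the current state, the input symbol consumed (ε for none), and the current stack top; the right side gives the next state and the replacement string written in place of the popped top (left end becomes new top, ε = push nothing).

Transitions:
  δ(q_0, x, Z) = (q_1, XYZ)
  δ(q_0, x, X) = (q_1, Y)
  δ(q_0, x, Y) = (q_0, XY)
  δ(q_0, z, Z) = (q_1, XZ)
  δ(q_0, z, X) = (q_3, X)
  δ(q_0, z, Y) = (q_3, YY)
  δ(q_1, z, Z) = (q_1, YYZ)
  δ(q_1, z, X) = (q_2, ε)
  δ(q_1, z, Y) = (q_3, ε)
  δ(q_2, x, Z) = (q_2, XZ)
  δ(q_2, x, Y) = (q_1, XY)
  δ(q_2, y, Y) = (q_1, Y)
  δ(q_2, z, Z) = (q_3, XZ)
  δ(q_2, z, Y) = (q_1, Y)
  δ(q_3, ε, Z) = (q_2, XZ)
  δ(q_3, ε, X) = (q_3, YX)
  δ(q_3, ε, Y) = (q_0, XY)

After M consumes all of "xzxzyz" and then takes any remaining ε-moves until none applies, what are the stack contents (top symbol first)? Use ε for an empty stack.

XZ

(q_0, xzxzyz, Z)
  read x, top Z: go to q_1, push XYZ → (q_1, zxzyz, XYZ)
  read z, top X: go to q_2, push ε → (q_2, xzyz, YZ)
  read x, top Y: go to q_1, push XY → (q_1, zyz, XYZ)
  read z, top X: go to q_2, push ε → (q_2, yz, YZ)
  read y, top Y: go to q_1, push Y → (q_1, z, YZ)
  read z, top Y: go to q_3, push ε → (q_3, ε, Z)
  ε-move, top Z: go to q_2, push XZ → (q_2, ε, XZ)
All input consumed in state q_2 with stack XZ.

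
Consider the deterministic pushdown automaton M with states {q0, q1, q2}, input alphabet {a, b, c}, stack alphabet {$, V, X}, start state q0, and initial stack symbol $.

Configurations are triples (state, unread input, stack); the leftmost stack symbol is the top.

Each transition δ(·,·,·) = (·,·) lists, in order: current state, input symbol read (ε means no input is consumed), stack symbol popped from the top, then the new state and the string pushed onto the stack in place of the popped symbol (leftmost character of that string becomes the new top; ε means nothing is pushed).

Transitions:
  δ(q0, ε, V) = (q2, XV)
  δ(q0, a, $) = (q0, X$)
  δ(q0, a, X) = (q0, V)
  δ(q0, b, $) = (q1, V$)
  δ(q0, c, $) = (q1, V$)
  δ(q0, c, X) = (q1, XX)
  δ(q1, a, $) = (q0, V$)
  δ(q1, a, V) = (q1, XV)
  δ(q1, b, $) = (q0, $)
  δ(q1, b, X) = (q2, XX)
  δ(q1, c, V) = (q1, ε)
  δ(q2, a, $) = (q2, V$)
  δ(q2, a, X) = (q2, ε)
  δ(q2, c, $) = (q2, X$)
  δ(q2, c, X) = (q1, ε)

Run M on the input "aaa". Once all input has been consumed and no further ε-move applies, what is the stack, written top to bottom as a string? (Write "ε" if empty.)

(q0, aaa, $)
  read a, top $: go to q0, push X$ → (q0, aa, X$)
  read a, top X: go to q0, push V → (q0, a, V$)
  ε-move, top V: go to q2, push XV → (q2, a, XV$)
  read a, top X: go to q2, push ε → (q2, ε, V$)
All input consumed in state q2 with stack V$.

V$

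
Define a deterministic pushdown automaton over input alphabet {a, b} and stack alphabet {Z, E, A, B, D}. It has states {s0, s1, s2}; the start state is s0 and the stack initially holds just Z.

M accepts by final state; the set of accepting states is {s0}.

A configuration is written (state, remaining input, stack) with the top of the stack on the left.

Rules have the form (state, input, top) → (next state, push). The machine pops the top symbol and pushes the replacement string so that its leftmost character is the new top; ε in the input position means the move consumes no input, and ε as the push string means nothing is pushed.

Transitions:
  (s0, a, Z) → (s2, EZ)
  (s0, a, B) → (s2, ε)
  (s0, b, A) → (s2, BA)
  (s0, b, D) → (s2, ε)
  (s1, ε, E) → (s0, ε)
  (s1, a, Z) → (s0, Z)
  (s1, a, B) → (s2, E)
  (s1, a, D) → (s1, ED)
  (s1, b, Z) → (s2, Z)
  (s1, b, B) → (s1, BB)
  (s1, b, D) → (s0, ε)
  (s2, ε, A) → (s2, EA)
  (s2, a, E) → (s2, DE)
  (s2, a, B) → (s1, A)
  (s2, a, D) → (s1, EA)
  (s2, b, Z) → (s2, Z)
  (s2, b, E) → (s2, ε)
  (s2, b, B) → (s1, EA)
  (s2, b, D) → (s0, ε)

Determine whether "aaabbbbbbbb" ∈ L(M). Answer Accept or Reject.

Accept

(s0, aaabbbbbbbb, Z)
  read a, top Z: go to s2, push EZ → (s2, aabbbbbbbb, EZ)
  read a, top E: go to s2, push DE → (s2, abbbbbbbb, DEZ)
  read a, top D: go to s1, push EA → (s1, bbbbbbbb, EAEZ)
  ε-move, top E: go to s0, push ε → (s0, bbbbbbbb, AEZ)
  read b, top A: go to s2, push BA → (s2, bbbbbbb, BAEZ)
  read b, top B: go to s1, push EA → (s1, bbbbbb, EAAEZ)
  ε-move, top E: go to s0, push ε → (s0, bbbbbb, AAEZ)
  read b, top A: go to s2, push BA → (s2, bbbbb, BAAEZ)
  read b, top B: go to s1, push EA → (s1, bbbb, EAAAEZ)
  ε-move, top E: go to s0, push ε → (s0, bbbb, AAAEZ)
  read b, top A: go to s2, push BA → (s2, bbb, BAAAEZ)
  read b, top B: go to s1, push EA → (s1, bb, EAAAAEZ)
  ε-move, top E: go to s0, push ε → (s0, bb, AAAAEZ)
  read b, top A: go to s2, push BA → (s2, b, BAAAAEZ)
  read b, top B: go to s1, push EA → (s1, ε, EAAAAAEZ)
  ε-move, top E: go to s0, push ε → (s0, ε, AAAAAEZ)
All input consumed; state s0 ∈ F.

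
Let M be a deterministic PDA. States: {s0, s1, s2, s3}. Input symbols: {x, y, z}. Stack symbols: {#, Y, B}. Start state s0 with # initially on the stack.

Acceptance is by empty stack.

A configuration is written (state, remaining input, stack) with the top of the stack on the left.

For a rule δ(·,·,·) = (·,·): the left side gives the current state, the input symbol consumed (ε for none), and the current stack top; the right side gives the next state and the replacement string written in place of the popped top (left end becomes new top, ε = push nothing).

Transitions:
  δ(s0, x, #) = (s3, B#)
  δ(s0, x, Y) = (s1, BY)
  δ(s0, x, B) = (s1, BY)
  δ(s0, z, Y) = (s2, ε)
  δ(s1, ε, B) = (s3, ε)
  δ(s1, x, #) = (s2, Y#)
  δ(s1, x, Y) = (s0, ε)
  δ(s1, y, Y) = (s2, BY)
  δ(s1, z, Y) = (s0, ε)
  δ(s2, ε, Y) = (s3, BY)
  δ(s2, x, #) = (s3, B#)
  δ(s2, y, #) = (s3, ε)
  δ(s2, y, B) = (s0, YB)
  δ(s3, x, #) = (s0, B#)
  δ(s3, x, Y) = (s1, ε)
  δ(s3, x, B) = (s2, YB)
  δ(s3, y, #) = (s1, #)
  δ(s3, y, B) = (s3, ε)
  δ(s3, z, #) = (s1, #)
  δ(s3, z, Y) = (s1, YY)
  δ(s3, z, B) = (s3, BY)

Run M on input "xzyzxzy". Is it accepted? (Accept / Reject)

(s0, xzyzxzy, #)
  read x, top #: go to s3, push B# → (s3, zyzxzy, B#)
  read z, top B: go to s3, push BY → (s3, yzxzy, BY#)
  read y, top B: go to s3, push ε → (s3, zxzy, Y#)
  read z, top Y: go to s1, push YY → (s1, xzy, YY#)
  read x, top Y: go to s0, push ε → (s0, zy, Y#)
  read z, top Y: go to s2, push ε → (s2, y, #)
  read y, top #: go to s3, push ε → (s3, ε, ε)
All input consumed and the stack is empty.

Accept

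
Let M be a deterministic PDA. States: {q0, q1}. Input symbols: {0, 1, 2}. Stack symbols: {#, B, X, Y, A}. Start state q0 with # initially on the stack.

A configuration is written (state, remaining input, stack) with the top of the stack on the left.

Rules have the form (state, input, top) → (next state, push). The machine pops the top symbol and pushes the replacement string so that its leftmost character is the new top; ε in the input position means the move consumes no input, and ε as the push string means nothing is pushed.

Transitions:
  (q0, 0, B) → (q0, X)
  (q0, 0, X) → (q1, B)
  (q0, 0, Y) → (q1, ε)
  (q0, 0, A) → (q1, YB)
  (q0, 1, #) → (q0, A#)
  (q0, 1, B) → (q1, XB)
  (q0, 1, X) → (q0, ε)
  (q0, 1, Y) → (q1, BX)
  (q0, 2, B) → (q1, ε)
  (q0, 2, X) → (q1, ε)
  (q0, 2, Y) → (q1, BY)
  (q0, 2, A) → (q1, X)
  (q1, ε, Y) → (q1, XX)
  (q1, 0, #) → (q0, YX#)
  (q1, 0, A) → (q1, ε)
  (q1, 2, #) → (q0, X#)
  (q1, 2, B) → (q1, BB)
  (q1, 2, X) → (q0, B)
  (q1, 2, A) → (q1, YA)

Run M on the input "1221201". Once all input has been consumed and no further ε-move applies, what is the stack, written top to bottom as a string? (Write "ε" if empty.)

(q0, 1221201, #) ⊢ (q0, 221201, A#) ⊢ (q1, 21201, X#) ⊢ (q0, 1201, B#) ⊢ (q1, 201, XB#) ⊢ (q0, 01, BB#) ⊢ (q0, 1, XB#) ⊢ (q0, ε, B#)
All input consumed in state q0 with stack B#.

B#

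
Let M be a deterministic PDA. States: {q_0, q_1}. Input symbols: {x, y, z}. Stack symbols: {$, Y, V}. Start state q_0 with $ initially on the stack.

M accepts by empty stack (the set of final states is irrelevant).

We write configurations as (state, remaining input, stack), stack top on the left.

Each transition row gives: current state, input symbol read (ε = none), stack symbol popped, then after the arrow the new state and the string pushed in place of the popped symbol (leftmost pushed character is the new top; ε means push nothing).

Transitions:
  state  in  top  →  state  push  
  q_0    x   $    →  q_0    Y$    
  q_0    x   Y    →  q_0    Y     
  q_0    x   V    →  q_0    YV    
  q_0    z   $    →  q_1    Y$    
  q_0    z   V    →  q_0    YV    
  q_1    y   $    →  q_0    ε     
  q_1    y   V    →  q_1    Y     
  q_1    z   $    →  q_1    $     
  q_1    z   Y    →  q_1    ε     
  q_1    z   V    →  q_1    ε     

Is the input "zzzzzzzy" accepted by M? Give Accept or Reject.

(q_0, zzzzzzzy, $) ⊢ (q_1, zzzzzzy, Y$) ⊢ (q_1, zzzzzy, $) ⊢ (q_1, zzzzy, $) ⊢ (q_1, zzzy, $) ⊢ (q_1, zzy, $) ⊢ (q_1, zy, $) ⊢ (q_1, y, $) ⊢ (q_0, ε, ε)
All input consumed and the stack is empty.

Accept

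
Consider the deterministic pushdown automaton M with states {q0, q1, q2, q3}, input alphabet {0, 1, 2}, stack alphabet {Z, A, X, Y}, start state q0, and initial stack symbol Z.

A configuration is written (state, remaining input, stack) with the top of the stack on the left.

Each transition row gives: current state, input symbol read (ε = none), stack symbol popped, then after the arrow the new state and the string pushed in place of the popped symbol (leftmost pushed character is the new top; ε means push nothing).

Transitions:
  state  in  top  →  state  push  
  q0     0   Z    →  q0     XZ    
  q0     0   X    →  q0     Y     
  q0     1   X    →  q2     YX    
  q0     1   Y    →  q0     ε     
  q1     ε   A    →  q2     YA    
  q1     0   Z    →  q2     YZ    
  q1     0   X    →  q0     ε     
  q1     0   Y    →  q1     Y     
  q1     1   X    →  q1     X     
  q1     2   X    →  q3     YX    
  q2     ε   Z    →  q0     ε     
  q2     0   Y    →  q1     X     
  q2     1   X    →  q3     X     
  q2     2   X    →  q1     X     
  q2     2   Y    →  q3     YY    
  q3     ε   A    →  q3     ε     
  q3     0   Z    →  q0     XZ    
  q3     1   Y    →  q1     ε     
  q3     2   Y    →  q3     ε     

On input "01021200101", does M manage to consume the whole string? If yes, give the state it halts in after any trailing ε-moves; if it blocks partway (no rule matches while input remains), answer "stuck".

(q0, 01021200101, Z)
  read 0, top Z: go to q0, push XZ → (q0, 1021200101, XZ)
  read 1, top X: go to q2, push YX → (q2, 021200101, YXZ)
  read 0, top Y: go to q1, push X → (q1, 21200101, XXZ)
  read 2, top X: go to q3, push YX → (q3, 1200101, YXXZ)
  read 1, top Y: go to q1, push ε → (q1, 200101, XXZ)
  read 2, top X: go to q3, push YX → (q3, 00101, YXXZ)
No transition for (q3, 0, top Y); M blocks with input 00101 remaining.

stuck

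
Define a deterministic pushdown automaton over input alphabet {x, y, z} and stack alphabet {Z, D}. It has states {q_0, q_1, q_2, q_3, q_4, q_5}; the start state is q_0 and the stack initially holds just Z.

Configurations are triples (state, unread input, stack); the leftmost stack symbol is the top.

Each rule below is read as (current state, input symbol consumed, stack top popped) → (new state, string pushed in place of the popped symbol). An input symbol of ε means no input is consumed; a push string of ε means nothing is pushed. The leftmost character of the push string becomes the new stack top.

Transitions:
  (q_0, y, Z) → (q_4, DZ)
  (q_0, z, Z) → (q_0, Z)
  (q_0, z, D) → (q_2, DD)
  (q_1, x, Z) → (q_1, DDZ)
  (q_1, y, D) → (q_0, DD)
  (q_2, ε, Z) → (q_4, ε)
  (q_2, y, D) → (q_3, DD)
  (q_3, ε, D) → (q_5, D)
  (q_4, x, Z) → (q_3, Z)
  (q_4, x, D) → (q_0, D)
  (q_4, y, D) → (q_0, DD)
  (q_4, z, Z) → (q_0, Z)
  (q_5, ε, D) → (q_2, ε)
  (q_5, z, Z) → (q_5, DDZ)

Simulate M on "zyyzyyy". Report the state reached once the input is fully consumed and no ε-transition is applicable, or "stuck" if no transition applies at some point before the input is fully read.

(q_0, zyyzyyy, Z)
  read z, top Z: go to q_0, push Z → (q_0, yyzyyy, Z)
  read y, top Z: go to q_4, push DZ → (q_4, yzyyy, DZ)
  read y, top D: go to q_0, push DD → (q_0, zyyy, DDZ)
  read z, top D: go to q_2, push DD → (q_2, yyy, DDDZ)
  read y, top D: go to q_3, push DD → (q_3, yy, DDDDZ)
  ε-move, top D: go to q_5, push D → (q_5, yy, DDDDZ)
  ε-move, top D: go to q_2, push ε → (q_2, yy, DDDZ)
  read y, top D: go to q_3, push DD → (q_3, y, DDDDZ)
  ε-move, top D: go to q_5, push D → (q_5, y, DDDDZ)
  ε-move, top D: go to q_2, push ε → (q_2, y, DDDZ)
  read y, top D: go to q_3, push DD → (q_3, ε, DDDDZ)
  ε-move, top D: go to q_5, push D → (q_5, ε, DDDDZ)
  ε-move, top D: go to q_2, push ε → (q_2, ε, DDDZ)
All input consumed; M is in state q_2.

q_2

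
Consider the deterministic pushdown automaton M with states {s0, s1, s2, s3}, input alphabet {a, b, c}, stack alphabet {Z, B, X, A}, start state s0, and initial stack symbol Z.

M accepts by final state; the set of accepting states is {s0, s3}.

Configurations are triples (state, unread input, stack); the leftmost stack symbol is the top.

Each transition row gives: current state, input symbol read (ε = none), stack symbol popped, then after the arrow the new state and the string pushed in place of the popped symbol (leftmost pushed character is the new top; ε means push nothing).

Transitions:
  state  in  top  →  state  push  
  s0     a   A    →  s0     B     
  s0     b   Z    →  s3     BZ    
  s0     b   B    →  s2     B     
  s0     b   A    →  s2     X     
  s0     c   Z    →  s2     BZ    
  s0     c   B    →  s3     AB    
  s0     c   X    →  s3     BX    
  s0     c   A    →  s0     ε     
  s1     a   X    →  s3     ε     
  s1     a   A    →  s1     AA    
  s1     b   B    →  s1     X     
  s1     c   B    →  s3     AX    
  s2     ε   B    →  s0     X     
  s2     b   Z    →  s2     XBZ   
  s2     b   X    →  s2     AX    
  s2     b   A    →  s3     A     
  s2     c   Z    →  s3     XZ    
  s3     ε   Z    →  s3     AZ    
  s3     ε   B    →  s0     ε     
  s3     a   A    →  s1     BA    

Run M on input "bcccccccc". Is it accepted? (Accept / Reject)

(s0, bcccccccc, Z)
  read b, top Z: go to s3, push BZ → (s3, cccccccc, BZ)
  ε-move, top B: go to s0, push ε → (s0, cccccccc, Z)
  read c, top Z: go to s2, push BZ → (s2, ccccccc, BZ)
  ε-move, top B: go to s0, push X → (s0, ccccccc, XZ)
  read c, top X: go to s3, push BX → (s3, cccccc, BXZ)
  ε-move, top B: go to s0, push ε → (s0, cccccc, XZ)
  read c, top X: go to s3, push BX → (s3, ccccc, BXZ)
  ε-move, top B: go to s0, push ε → (s0, ccccc, XZ)
  read c, top X: go to s3, push BX → (s3, cccc, BXZ)
  ε-move, top B: go to s0, push ε → (s0, cccc, XZ)
  read c, top X: go to s3, push BX → (s3, ccc, BXZ)
  ε-move, top B: go to s0, push ε → (s0, ccc, XZ)
  read c, top X: go to s3, push BX → (s3, cc, BXZ)
  ε-move, top B: go to s0, push ε → (s0, cc, XZ)
  read c, top X: go to s3, push BX → (s3, c, BXZ)
  ε-move, top B: go to s0, push ε → (s0, c, XZ)
  read c, top X: go to s3, push BX → (s3, ε, BXZ)
All input consumed; state s3 ∈ F.

Accept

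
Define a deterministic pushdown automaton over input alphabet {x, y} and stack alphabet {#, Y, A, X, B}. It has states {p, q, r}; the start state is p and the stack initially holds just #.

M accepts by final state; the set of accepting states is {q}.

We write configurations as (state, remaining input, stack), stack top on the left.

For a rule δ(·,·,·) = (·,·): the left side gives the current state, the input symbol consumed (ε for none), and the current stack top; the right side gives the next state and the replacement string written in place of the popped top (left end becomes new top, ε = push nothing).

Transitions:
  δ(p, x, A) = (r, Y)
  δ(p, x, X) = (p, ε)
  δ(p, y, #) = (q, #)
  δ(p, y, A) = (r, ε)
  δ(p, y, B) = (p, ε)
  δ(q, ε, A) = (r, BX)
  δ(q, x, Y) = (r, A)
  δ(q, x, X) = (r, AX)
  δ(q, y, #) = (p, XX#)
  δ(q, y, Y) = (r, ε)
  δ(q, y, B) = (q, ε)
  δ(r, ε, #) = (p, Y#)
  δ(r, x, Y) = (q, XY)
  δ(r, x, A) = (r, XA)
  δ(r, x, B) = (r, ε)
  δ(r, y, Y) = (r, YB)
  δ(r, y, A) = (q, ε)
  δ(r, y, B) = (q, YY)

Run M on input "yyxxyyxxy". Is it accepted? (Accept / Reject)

(p, yyxxyyxxy, #)
  read y, top #: go to q, push # → (q, yxxyyxxy, #)
  read y, top #: go to p, push XX# → (p, xxyyxxy, XX#)
  read x, top X: go to p, push ε → (p, xyyxxy, X#)
  read x, top X: go to p, push ε → (p, yyxxy, #)
  read y, top #: go to q, push # → (q, yxxy, #)
  read y, top #: go to p, push XX# → (p, xxy, XX#)
  read x, top X: go to p, push ε → (p, xy, X#)
  read x, top X: go to p, push ε → (p, y, #)
  read y, top #: go to q, push # → (q, ε, #)
All input consumed; state q ∈ F.

Accept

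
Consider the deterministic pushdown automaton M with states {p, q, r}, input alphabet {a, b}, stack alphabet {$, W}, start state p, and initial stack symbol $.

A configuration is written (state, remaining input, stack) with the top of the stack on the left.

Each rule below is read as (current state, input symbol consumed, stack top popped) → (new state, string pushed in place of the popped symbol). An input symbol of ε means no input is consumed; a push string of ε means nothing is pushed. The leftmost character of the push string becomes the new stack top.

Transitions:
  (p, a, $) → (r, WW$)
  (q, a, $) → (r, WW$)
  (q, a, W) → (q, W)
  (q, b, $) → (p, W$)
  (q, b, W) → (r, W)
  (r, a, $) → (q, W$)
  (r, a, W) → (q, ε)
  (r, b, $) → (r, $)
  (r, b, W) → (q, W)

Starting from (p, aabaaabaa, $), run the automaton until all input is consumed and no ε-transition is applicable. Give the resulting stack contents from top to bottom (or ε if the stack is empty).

(p, aabaaabaa, $) ⊢ (r, abaaabaa, WW$) ⊢ (q, baaabaa, W$) ⊢ (r, aaabaa, W$) ⊢ (q, aabaa, $) ⊢ (r, abaa, WW$) ⊢ (q, baa, W$) ⊢ (r, aa, W$) ⊢ (q, a, $) ⊢ (r, ε, WW$)
All input consumed in state r with stack WW$.

WW$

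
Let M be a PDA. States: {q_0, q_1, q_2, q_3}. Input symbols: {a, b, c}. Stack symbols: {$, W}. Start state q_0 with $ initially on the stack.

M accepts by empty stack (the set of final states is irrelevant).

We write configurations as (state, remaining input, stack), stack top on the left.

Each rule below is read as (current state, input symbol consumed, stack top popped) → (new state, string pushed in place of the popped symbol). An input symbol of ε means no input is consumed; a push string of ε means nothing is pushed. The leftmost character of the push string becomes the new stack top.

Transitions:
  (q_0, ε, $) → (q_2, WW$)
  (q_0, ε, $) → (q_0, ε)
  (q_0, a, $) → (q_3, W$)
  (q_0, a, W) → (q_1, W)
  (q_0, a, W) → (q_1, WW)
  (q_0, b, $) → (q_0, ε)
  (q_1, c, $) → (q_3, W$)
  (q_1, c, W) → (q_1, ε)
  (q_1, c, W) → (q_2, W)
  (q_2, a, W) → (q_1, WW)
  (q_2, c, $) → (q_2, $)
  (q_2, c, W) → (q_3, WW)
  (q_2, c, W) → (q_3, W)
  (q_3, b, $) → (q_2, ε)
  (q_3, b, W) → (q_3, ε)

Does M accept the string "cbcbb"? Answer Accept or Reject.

No computation consumes all input and empties the stack.

Reject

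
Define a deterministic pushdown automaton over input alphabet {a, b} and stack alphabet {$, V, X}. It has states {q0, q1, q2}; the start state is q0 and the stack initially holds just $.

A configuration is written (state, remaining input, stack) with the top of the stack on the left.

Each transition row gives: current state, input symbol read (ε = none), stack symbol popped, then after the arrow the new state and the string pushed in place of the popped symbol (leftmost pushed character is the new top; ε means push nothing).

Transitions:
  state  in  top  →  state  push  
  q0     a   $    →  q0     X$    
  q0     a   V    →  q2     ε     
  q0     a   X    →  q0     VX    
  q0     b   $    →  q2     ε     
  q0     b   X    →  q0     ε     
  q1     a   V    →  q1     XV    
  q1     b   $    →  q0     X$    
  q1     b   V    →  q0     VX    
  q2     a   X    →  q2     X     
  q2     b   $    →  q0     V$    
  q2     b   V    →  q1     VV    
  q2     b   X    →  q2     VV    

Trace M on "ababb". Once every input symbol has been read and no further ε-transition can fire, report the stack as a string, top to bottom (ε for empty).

ε

(q0, ababb, $)
  read a, top $: go to q0, push X$ → (q0, babb, X$)
  read b, top X: go to q0, push ε → (q0, abb, $)
  read a, top $: go to q0, push X$ → (q0, bb, X$)
  read b, top X: go to q0, push ε → (q0, b, $)
  read b, top $: go to q2, push ε → (q2, ε, ε)
All input consumed in state q2 with stack ε.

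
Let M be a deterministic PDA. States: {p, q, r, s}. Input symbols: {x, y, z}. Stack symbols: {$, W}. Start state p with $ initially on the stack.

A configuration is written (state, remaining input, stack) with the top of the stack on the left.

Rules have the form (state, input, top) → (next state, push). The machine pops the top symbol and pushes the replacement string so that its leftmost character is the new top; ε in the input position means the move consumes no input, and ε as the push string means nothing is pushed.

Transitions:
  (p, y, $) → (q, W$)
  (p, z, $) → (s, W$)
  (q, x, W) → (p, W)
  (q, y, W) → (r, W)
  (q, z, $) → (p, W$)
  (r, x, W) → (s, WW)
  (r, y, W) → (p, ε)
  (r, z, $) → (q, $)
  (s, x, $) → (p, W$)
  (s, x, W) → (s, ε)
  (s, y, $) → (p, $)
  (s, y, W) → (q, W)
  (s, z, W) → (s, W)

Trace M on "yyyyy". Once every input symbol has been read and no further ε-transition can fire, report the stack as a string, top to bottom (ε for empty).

(p, yyyyy, $)
  read y, top $: go to q, push W$ → (q, yyyy, W$)
  read y, top W: go to r, push W → (r, yyy, W$)
  read y, top W: go to p, push ε → (p, yy, $)
  read y, top $: go to q, push W$ → (q, y, W$)
  read y, top W: go to r, push W → (r, ε, W$)
All input consumed in state r with stack W$.

W$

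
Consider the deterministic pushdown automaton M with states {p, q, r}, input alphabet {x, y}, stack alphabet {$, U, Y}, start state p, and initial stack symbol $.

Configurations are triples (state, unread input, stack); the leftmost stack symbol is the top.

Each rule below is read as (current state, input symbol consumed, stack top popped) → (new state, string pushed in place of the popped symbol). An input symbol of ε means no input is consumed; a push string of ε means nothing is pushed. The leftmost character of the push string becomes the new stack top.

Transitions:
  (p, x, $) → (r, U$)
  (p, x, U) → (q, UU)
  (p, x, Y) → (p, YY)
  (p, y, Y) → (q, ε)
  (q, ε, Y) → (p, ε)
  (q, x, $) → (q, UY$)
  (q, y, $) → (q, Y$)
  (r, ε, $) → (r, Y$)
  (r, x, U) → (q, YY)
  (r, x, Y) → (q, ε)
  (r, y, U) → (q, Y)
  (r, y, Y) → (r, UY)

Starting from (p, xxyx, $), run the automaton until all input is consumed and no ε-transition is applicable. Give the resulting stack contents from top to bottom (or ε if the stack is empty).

UY$

(p, xxyx, $)
  read x, top $: go to r, push U$ → (r, xyx, U$)
  read x, top U: go to q, push YY → (q, yx, YY$)
  ε-move, top Y: go to p, push ε → (p, yx, Y$)
  read y, top Y: go to q, push ε → (q, x, $)
  read x, top $: go to q, push UY$ → (q, ε, UY$)
All input consumed in state q with stack UY$.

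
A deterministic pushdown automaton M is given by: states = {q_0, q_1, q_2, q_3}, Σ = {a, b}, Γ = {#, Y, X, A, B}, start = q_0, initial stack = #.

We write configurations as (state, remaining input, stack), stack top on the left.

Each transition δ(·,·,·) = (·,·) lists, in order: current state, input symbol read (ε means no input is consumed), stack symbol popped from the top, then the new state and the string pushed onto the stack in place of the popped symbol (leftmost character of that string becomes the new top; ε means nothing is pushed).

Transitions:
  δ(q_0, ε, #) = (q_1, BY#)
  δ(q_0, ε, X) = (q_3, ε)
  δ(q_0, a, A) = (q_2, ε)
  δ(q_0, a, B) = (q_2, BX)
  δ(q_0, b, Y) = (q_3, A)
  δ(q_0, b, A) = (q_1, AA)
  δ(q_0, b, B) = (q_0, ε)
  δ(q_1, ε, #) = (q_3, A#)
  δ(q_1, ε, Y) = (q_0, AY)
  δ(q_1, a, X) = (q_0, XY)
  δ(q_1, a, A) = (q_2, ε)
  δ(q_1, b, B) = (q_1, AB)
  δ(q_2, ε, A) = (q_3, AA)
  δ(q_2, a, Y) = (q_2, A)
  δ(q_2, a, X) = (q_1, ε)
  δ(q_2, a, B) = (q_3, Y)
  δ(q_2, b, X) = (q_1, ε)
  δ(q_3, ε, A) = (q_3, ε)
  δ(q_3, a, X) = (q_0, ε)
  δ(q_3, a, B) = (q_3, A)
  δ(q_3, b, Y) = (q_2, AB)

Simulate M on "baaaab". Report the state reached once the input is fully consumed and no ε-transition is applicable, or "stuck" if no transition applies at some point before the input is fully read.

(q_0, baaaab, #) ⊢ (q_1, baaaab, BY#) ⊢ (q_1, aaaab, ABY#) ⊢ (q_2, aaab, BY#) ⊢ (q_3, aab, YY#)
No transition for (q_3, a, top Y); M blocks with input aab remaining.

stuck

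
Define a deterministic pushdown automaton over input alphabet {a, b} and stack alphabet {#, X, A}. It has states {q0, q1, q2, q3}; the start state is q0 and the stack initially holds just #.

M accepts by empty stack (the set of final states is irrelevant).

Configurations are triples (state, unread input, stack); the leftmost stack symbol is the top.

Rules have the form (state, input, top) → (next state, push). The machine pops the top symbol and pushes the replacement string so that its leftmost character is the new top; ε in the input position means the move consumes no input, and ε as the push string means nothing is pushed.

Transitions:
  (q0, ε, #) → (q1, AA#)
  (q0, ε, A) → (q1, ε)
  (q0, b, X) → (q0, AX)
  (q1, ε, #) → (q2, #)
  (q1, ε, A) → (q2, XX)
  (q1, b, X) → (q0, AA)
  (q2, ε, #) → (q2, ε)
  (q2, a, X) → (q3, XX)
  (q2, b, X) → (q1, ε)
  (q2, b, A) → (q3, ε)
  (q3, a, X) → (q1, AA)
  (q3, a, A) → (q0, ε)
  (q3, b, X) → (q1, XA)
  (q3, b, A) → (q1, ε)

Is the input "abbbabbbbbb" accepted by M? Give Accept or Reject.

(q0, abbbabbbbbb, #)
  ε-move, top #: go to q1, push AA# → (q1, abbbabbbbbb, AA#)
  ε-move, top A: go to q2, push XX → (q2, abbbabbbbbb, XXA#)
  read a, top X: go to q3, push XX → (q3, bbbabbbbbb, XXXA#)
  read b, top X: go to q1, push XA → (q1, bbabbbbbb, XAXXA#)
  read b, top X: go to q0, push AA → (q0, babbbbbb, AAAXXA#)
  ε-move, top A: go to q1, push ε → (q1, babbbbbb, AAXXA#)
  ε-move, top A: go to q2, push XX → (q2, babbbbbb, XXAXXA#)
  read b, top X: go to q1, push ε → (q1, abbbbbb, XAXXA#)
No transition applies at (q1, abbbbbb, XAXXA#); input not fully consumed.

Reject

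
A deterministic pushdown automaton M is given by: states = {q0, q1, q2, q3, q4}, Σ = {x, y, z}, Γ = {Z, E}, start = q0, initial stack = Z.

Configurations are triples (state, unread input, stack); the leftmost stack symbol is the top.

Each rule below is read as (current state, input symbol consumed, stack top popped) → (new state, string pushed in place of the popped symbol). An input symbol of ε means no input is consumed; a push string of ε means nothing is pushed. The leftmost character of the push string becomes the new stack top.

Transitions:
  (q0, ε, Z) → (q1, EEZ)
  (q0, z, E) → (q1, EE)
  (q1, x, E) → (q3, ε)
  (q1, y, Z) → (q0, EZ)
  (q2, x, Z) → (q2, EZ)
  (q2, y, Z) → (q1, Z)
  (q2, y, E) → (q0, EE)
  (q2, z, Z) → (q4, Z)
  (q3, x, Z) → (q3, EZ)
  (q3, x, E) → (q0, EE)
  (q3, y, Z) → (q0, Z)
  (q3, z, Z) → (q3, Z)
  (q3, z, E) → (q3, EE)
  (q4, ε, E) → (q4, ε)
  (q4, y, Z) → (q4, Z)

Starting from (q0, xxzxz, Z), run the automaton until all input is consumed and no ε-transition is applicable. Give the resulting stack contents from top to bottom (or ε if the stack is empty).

(q0, xxzxz, Z)
  ε-move, top Z: go to q1, push EEZ → (q1, xxzxz, EEZ)
  read x, top E: go to q3, push ε → (q3, xzxz, EZ)
  read x, top E: go to q0, push EE → (q0, zxz, EEZ)
  read z, top E: go to q1, push EE → (q1, xz, EEEZ)
  read x, top E: go to q3, push ε → (q3, z, EEZ)
  read z, top E: go to q3, push EE → (q3, ε, EEEZ)
All input consumed in state q3 with stack EEEZ.

EEEZ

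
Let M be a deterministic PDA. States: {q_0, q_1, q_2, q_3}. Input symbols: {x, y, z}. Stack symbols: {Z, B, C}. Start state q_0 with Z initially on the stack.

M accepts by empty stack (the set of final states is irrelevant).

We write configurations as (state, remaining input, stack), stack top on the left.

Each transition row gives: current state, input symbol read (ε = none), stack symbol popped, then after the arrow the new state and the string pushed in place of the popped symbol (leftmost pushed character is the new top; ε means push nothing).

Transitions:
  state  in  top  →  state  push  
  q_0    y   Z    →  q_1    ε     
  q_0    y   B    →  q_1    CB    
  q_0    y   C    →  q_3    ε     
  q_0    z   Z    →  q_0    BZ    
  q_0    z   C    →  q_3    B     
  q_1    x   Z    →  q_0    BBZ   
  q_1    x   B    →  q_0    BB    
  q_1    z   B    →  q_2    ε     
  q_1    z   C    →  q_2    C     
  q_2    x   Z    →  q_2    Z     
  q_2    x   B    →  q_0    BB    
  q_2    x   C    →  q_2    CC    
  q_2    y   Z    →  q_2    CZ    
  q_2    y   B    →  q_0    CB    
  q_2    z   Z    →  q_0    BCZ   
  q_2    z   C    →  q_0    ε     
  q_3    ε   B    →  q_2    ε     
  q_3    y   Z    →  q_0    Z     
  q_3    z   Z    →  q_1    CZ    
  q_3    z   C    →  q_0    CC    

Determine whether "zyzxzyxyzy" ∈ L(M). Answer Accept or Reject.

(q_0, zyzxzyxyzy, Z) ⊢ (q_0, yzxzyxyzy, BZ) ⊢ (q_1, zxzyxyzy, CBZ) ⊢ (q_2, xzyxyzy, CBZ) ⊢ (q_2, zyxyzy, CCBZ) ⊢ (q_0, yxyzy, CBZ) ⊢ (q_3, xyzy, BZ) ⊢ (q_2, xyzy, Z) ⊢ (q_2, yzy, Z) ⊢ (q_2, zy, CZ) ⊢ (q_0, y, Z) ⊢ (q_1, ε, ε)
All input consumed and the stack is empty.

Accept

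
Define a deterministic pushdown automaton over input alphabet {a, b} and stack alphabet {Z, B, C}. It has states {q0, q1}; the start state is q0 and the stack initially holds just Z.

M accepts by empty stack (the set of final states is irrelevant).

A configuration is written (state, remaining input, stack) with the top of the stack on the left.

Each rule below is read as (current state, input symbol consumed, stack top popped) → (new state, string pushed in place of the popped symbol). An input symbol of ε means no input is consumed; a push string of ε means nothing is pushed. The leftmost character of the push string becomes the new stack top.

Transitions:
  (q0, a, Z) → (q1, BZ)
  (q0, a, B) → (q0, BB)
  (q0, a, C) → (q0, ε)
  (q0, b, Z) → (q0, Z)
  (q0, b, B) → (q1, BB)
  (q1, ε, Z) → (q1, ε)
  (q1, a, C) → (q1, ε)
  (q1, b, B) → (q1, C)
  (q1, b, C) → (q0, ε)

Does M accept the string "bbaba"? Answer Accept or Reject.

(q0, bbaba, Z)
  read b, top Z: go to q0, push Z → (q0, baba, Z)
  read b, top Z: go to q0, push Z → (q0, aba, Z)
  read a, top Z: go to q1, push BZ → (q1, ba, BZ)
  read b, top B: go to q1, push C → (q1, a, CZ)
  read a, top C: go to q1, push ε → (q1, ε, Z)
  ε-move, top Z: go to q1, push ε → (q1, ε, ε)
All input consumed and the stack is empty.

Accept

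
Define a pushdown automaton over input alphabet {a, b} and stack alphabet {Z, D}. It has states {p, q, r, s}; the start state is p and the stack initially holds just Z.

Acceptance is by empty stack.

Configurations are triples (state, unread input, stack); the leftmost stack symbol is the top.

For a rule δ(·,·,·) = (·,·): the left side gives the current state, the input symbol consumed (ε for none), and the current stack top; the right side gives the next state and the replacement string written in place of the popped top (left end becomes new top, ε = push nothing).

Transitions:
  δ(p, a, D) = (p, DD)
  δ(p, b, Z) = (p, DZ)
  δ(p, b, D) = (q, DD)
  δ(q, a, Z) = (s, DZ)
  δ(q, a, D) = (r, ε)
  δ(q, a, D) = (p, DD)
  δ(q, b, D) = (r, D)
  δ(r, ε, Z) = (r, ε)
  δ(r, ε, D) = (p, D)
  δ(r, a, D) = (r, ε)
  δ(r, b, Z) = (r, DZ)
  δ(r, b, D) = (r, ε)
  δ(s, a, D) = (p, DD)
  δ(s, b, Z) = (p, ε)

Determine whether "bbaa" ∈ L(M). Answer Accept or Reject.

One accepting computation: (p, bbaa, Z) ⊢ (p, baa, DZ) ⊢ (q, aa, DDZ) ⊢ (r, a, DZ) ⊢ (r, ε, Z) ⊢ (r, ε, ε)
All input consumed and the stack is empty.

Accept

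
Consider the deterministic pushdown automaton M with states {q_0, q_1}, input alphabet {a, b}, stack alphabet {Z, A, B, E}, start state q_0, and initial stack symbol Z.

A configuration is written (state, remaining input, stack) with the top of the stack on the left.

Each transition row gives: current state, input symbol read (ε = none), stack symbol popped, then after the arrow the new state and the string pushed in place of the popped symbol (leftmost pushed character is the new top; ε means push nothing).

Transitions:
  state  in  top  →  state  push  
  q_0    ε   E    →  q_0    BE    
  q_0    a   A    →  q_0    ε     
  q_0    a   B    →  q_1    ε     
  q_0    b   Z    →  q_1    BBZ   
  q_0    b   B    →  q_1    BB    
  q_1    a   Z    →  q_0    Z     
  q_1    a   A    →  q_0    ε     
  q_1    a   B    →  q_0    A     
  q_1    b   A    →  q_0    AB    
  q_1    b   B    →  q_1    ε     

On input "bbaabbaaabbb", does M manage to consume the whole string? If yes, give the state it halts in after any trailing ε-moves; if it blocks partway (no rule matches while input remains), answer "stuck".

stuck

(q_0, bbaabbaaabbb, Z)
  read b, top Z: go to q_1, push BBZ → (q_1, baabbaaabbb, BBZ)
  read b, top B: go to q_1, push ε → (q_1, aabbaaabbb, BZ)
  read a, top B: go to q_0, push A → (q_0, abbaaabbb, AZ)
  read a, top A: go to q_0, push ε → (q_0, bbaaabbb, Z)
  read b, top Z: go to q_1, push BBZ → (q_1, baaabbb, BBZ)
  read b, top B: go to q_1, push ε → (q_1, aaabbb, BZ)
  read a, top B: go to q_0, push A → (q_0, aabbb, AZ)
  read a, top A: go to q_0, push ε → (q_0, abbb, Z)
No transition for (q_0, a, top Z); M blocks with input abbb remaining.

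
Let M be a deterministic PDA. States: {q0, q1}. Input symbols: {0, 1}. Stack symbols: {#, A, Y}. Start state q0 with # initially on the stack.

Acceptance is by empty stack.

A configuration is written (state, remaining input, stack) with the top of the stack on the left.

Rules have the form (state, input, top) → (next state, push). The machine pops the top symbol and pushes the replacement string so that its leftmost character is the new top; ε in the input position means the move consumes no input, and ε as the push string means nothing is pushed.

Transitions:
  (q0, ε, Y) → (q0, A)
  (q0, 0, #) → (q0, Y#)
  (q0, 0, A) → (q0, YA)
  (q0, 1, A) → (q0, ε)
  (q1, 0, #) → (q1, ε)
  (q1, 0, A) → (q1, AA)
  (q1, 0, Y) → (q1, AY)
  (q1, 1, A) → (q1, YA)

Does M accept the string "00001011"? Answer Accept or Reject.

Reject

(q0, 00001011, #)
  read 0, top #: go to q0, push Y# → (q0, 0001011, Y#)
  ε-move, top Y: go to q0, push A → (q0, 0001011, A#)
  read 0, top A: go to q0, push YA → (q0, 001011, YA#)
  ε-move, top Y: go to q0, push A → (q0, 001011, AA#)
  read 0, top A: go to q0, push YA → (q0, 01011, YAA#)
  ε-move, top Y: go to q0, push A → (q0, 01011, AAA#)
  read 0, top A: go to q0, push YA → (q0, 1011, YAAA#)
  ε-move, top Y: go to q0, push A → (q0, 1011, AAAA#)
  read 1, top A: go to q0, push ε → (q0, 011, AAA#)
  read 0, top A: go to q0, push YA → (q0, 11, YAAA#)
  ε-move, top Y: go to q0, push A → (q0, 11, AAAA#)
  read 1, top A: go to q0, push ε → (q0, 1, AAA#)
  read 1, top A: go to q0, push ε → (q0, ε, AA#)
All input consumed; stack is AA#, not empty, and no further ε-move applies.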